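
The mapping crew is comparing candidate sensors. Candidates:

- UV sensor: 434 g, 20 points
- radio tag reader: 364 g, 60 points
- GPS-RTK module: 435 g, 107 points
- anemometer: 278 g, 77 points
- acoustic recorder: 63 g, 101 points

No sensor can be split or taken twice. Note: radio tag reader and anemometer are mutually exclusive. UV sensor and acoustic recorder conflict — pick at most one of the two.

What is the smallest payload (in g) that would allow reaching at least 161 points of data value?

Look for the lowest-payload combination reaching 161.
anemometer + acoustic recorder: 178 data value at 341 g.
Any bundle with less than 341 g falls short of 161.

341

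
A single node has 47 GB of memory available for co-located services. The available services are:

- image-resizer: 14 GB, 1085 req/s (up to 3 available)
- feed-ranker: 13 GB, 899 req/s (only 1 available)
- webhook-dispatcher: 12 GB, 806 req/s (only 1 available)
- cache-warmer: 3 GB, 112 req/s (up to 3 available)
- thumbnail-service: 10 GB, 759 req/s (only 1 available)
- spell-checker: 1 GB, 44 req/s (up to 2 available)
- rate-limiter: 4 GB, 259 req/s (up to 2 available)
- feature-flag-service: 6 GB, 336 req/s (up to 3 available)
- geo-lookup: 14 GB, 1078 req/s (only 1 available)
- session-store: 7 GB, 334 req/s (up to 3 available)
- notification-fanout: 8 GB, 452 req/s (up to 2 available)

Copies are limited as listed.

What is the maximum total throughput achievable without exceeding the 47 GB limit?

3558

By throughput per GB: image-resizer 77.50, geo-lookup 77.00, thumbnail-service 75.90, feed-ranker 69.15 lead.
Best packing: 3×image-resizer + spell-checker + rate-limiter — 47 GB, 3558 total.
That's the maximum — no swap from here does better than 3558.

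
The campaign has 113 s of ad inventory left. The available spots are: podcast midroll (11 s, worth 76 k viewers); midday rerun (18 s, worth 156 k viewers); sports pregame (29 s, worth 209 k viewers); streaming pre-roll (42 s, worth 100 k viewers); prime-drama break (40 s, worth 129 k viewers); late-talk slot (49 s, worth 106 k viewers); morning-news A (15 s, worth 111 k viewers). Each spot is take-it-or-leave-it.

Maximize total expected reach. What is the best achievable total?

681

Taking podcast midroll + midday rerun + sports pregame + prime-drama break + morning-news A: 113 s used, 681 in expected reach.
Nothing else within 113 s beats 681.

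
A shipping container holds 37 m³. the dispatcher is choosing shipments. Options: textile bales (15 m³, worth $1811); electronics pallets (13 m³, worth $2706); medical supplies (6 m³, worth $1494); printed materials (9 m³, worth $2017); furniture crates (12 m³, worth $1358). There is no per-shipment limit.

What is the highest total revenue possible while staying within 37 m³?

8964

Best packing: 6×medical supplies — 36 m³, 8964 total.
Nothing else within 37 m³ beats 8964.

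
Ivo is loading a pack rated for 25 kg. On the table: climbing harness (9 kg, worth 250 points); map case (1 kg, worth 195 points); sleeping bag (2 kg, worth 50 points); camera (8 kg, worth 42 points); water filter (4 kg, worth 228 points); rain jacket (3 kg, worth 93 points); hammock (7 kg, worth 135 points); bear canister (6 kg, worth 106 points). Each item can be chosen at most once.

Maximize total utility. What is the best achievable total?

Ranking by ratio (utility/kg): map case 195.00, water filter 57.00, rain jacket 31.00.
Best packing: climbing harness + map case + sleeping bag + water filter + rain jacket + bear canister — 25 kg, 922 total.
Every other selection either busts 25 kg or fails to beat 922.

922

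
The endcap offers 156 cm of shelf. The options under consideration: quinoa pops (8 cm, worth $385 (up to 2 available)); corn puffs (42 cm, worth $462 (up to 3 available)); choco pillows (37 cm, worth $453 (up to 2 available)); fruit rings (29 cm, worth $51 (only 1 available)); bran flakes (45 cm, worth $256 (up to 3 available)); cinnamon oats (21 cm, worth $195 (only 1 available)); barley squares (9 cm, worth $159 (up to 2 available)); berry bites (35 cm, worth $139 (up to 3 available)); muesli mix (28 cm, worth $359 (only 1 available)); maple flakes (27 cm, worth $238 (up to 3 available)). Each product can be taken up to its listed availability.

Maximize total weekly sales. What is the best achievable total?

2465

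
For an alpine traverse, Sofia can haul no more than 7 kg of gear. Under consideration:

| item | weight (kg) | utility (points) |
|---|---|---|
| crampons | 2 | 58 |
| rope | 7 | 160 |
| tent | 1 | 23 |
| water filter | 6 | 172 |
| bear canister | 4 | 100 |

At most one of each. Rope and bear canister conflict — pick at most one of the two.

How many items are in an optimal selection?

2

The maximum utility within 7 kg is 195.
tent + water filter hits 195 at 7 kg.
Every optimal selection uses 2 items.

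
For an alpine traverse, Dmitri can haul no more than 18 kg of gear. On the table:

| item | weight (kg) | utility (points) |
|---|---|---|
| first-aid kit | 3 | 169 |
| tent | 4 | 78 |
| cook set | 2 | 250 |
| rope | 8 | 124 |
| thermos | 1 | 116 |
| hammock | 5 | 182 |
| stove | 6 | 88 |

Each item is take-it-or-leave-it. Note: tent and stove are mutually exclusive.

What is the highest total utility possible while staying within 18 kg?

805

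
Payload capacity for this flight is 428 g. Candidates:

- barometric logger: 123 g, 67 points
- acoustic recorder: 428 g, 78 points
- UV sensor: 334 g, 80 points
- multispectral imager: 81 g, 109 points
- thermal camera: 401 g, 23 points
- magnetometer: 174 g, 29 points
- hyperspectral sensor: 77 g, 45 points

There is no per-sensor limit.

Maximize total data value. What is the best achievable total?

545

Best packing: 5×multispectral imager — 405 g, 545 total.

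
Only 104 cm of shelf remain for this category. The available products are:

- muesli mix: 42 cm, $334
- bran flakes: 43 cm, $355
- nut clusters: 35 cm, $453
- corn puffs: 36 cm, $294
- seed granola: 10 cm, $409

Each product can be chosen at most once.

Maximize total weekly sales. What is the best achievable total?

Bran flakes + nut clusters + seed granola uses 88 of the 104 cm and totals 1217.

1217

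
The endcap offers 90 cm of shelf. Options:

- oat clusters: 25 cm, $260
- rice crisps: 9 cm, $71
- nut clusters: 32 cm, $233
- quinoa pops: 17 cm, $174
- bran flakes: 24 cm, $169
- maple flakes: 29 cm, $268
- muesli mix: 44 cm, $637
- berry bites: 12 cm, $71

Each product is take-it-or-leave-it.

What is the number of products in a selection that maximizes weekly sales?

Best achievable weekly sales is 1079.
For example quinoa pops + maple flakes + muesli mix achieves it, using 90 cm.
All optima have 3 products.

3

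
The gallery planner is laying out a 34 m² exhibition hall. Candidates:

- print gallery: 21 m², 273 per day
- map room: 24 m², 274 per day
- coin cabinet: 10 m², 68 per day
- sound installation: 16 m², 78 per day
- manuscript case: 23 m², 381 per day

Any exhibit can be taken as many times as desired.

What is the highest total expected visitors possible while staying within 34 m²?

Taking coin cabinet + manuscript case: 33 m² used, 449 in expected visitors.
That's the maximum — no swap from here does better than 449.

449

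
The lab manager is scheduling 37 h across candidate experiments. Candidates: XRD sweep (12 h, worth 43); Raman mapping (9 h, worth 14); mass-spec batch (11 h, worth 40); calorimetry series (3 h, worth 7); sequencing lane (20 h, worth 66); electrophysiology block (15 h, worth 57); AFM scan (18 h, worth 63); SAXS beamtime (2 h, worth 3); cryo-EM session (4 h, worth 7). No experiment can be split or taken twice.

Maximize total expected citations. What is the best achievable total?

127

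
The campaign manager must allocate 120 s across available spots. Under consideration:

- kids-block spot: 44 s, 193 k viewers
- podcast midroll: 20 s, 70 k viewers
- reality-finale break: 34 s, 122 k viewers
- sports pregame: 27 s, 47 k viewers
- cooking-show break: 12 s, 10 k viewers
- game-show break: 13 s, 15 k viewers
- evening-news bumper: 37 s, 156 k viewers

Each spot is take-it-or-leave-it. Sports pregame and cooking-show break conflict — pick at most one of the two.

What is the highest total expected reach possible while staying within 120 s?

471

Density check — kids-block spot 4.39, evening-news bumper 4.22, reality-finale break 3.59, podcast midroll 3.50 are the best per s.
Taking kids-block spot + reality-finale break + evening-news bumper: 115 s used, 471 in expected reach.
That's the maximum — no feasible swap from here does better than 471.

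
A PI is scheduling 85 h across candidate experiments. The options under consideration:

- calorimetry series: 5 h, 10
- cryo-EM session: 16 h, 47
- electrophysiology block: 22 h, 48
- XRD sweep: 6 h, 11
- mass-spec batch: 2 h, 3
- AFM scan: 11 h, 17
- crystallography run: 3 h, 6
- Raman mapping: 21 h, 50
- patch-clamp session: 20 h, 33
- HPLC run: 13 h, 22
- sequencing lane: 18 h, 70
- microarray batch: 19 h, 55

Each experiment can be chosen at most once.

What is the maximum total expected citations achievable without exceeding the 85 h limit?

243

Filling by ratio: calorimetry series + cryo-EM session + mass-spec batch + crystallography run + Raman mapping + sequencing lane + microarray batch for 241, with 1 h left unused.
Replace mass-spec batch and crystallography run with XRD sweep: the trade gains 2 net, giving 243 at 85 h.
Runner-up cryo-EM session + XRD sweep + mass-spec batch + crystallography run + Raman mapping + sequencing lane + microarray batch tops out at 242.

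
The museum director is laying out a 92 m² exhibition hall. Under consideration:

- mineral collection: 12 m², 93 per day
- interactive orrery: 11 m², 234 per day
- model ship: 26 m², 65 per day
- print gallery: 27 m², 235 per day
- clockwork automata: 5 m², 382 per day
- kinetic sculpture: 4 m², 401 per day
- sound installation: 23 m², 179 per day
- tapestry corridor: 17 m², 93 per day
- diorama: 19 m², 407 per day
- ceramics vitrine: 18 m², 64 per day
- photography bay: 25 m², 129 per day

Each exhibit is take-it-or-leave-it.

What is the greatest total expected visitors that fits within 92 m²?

1838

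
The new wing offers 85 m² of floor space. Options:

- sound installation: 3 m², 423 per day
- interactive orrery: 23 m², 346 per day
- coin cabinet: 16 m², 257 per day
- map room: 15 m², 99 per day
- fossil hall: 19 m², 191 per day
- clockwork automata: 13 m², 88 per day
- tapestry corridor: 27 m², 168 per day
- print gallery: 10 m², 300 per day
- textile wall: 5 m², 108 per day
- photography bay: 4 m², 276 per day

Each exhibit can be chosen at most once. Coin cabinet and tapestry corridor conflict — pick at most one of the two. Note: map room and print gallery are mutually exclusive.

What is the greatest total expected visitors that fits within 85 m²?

1901

Taking sound installation + interactive orrery + coin cabinet + fossil hall + print gallery + textile wall + photography bay: 80 m² used, 1901 in expected visitors.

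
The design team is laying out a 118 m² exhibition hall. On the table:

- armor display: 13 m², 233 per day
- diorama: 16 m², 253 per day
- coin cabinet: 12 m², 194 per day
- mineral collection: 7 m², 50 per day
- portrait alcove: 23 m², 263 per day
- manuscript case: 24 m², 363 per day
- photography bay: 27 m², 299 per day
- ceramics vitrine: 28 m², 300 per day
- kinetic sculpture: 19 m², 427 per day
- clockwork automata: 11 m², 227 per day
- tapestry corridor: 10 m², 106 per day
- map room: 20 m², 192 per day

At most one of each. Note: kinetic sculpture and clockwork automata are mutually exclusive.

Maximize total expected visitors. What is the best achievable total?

1839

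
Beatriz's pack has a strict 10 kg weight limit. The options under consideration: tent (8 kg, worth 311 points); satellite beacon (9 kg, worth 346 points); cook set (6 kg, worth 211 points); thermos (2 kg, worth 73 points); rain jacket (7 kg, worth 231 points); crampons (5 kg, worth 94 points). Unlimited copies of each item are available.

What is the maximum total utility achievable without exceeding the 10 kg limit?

Best packing: tent + thermos — 10 kg, 384 total.
Every other selection either busts 10 kg or fails to beat 384.

384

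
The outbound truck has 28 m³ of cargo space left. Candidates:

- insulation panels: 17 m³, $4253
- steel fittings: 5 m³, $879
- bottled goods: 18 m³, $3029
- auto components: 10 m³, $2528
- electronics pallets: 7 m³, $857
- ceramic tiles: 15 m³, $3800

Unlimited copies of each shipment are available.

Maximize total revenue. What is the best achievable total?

Filling by ratio: auto components + ceramic tiles for 6328, with 3 m³ left unused.
Replace ceramic tiles with insulation panels: the trade gains 453 net, giving 6781 at 27 m³.
The spare 1 m³ is too small for any remaining shipment, and no exchange beats 6781.

6781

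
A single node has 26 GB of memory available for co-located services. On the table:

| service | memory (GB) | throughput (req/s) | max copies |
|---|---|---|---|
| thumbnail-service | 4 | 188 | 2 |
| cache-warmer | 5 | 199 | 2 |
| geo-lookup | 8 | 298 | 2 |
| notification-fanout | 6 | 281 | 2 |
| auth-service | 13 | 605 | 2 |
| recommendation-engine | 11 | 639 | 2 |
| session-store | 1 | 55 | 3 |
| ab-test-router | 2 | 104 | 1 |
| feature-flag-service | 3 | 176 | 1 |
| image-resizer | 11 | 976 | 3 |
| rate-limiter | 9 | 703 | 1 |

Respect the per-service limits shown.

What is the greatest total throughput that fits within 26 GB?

2183

The ratio ordering already packs tightly: session-store + feature-flag-service + 2×image-resizer, 26 GB, 2183.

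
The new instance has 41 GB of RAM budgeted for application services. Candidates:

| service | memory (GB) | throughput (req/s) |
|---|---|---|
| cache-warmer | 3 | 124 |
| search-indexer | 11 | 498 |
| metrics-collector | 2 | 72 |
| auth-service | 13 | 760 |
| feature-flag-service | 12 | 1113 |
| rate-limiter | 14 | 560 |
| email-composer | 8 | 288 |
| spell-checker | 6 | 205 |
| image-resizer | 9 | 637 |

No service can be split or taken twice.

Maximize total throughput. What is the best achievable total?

2715

Taking the top-ratio services first gives cache-warmer + metrics-collector + auth-service + feature-flag-service + image-resizer for 2706 (39 GB).
The 5 GB tied up in cache-warmer and metrics-collector is better spent on spell-checker — total rises to 2715 (40 GB).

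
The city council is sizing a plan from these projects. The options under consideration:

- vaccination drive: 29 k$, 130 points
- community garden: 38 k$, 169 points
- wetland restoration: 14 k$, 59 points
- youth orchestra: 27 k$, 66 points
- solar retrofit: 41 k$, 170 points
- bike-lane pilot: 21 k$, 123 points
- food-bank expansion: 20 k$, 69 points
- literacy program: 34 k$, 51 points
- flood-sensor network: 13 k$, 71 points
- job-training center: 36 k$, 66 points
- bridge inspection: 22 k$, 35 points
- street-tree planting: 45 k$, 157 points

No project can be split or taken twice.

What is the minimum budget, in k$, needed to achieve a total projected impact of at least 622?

138

Minimise k$ subject to total projected impact ≥ 622.
Taking vaccination drive + wetland restoration + solar retrofit + bike-lane pilot + food-bank expansion + flood-sensor network gives 622 (≥ 622) for 138 k$.
No combination under 138 k$ hits 622.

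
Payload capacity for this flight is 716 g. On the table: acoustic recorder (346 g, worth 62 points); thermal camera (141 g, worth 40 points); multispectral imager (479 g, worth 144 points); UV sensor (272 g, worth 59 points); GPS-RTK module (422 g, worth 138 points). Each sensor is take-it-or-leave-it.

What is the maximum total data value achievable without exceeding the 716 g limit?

Density check — GPS-RTK module 0.33, multispectral imager 0.30, thermal camera 0.28 are the best per g.
The ratio heuristic lands on thermal camera + GPS-RTK module (178) but leaves 153 g idle.
The 141 g tied up in thermal camera is better spent on UV sensor — total rises to 197 (694 g).
Runner-up thermal camera + multispectral imager tops out at 184.

197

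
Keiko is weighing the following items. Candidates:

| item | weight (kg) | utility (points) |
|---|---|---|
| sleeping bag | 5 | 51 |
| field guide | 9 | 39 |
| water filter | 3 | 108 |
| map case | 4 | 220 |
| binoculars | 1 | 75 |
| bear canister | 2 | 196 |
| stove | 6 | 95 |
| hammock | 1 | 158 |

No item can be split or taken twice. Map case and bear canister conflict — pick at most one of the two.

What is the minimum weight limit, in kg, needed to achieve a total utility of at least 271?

3

Look for the lowest-weight combination reaching 271.
binoculars + bear canister: 271 utility at 3 kg.
Below 3 kg the best achievable stays under 271.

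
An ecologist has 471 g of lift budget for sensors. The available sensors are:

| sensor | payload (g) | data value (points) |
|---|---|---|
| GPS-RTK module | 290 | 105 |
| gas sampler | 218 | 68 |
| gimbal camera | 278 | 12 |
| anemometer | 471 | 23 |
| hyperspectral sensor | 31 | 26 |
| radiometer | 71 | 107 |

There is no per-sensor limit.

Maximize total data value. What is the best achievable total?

668

Density check — radiometer 1.51, hyperspectral sensor 0.84, GPS-RTK module 0.36, gas sampler 0.31 are the best per g.
Taking hyperspectral sensor + 6×radiometer: 457 g used, 668 in data value.
No other feasible combination exceeds 668.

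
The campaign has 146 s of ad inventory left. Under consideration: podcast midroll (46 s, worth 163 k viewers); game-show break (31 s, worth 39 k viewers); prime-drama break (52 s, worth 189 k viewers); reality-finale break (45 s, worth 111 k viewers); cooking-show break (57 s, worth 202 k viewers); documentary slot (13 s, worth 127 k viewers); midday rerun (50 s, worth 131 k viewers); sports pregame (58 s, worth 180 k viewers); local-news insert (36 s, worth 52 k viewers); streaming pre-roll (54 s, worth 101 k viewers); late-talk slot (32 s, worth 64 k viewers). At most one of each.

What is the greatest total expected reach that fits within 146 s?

Density check — documentary slot 9.77, prime-drama break 3.63, cooking-show break 3.54, podcast midroll 3.54 are the best per s.
Taking the top-ratio spots first gives prime-drama break + cooking-show break + documentary slot for 518 (122 s).
Dropping cooking-show break frees 57 s; slotting in podcast midroll + late-talk slot (78 s) lifts the total to 543 at 143 s.
Next best is podcast midroll + game-show break + prime-drama break + documentary slot at 518 (142 s) — short by 25.

543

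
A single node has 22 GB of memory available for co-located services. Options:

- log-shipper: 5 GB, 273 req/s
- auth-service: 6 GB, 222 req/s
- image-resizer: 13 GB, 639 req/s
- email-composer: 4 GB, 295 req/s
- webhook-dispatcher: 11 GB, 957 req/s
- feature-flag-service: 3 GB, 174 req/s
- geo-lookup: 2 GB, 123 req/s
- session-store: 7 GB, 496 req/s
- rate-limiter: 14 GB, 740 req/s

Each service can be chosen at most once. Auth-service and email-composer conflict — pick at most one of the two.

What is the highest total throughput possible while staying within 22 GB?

1748

Email-composer + webhook-dispatcher + session-store uses 22 of the 22 GB and totals 1748.
Next best is log-shipper + email-composer + webhook-dispatcher + geo-lookup at 1648 (22 GB) — short by 100.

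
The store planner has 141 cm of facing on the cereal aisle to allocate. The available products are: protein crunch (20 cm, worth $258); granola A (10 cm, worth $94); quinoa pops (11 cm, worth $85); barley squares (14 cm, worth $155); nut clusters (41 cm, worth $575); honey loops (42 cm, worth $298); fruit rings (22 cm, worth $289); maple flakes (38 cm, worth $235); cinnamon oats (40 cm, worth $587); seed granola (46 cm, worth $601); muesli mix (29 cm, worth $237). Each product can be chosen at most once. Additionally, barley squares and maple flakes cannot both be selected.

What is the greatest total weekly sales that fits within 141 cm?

A density-first pass picks protein crunch + barley squares + nut clusters + fruit rings + cinnamon oats — 1864 at 137 cm.
The 42 cm tied up in protein crunch and fruit rings is better spent on seed granola — total rises to 1918 (141 cm).
An exhaustive check of the 2048 subsets confirms 1918.

1918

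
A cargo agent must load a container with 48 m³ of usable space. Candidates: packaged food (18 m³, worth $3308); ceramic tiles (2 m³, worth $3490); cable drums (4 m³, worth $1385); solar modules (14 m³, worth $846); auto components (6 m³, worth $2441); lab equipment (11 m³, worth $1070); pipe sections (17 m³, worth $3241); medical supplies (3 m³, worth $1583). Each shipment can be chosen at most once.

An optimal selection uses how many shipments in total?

5

The maximum revenue within 48 m³ is 14063.
packaged food + ceramic tiles + auto components + pipe sections + medical supplies hits 14063 at 46 m³.
Every optimal selection uses 5 shipments.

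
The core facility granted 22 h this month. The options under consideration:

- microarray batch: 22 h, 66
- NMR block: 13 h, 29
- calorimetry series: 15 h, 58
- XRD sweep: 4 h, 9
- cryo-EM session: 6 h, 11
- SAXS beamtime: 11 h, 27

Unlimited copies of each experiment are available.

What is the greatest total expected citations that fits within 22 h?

By expected citations per h: calorimetry series 3.87, microarray batch 3.00, SAXS beamtime 2.45, XRD sweep 2.25 lead.
The ratio heuristic lands on calorimetry series + XRD sweep (67) but leaves 3 h idle.
The 4 h tied up in XRD sweep is better spent on cryo-EM session — total rises to 69 (21 h).
Every other selection either busts 22 h or fails to beat 69.

69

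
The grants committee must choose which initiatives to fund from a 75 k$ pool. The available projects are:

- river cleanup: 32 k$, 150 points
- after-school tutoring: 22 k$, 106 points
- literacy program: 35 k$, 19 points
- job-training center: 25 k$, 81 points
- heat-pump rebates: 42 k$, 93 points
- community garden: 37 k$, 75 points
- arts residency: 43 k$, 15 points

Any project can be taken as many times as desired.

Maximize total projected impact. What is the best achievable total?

Best packing: 3×after-school tutoring — 66 k$, 318 total.
Every other selection either busts 75 k$ or fails to beat 318.

318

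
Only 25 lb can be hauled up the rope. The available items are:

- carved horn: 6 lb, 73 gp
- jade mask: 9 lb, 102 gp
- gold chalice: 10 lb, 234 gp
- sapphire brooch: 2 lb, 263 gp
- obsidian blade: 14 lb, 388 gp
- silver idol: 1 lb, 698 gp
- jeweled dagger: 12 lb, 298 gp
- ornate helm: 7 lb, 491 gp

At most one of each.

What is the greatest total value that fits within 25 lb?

1840

By value per lb: silver idol 698.00, sapphire brooch 131.50, ornate helm 70.14, obsidian blade 27.71 lead.
Sapphire brooch + obsidian blade + silver idol + ornate helm uses 24 of the 25 lb and totals 1840.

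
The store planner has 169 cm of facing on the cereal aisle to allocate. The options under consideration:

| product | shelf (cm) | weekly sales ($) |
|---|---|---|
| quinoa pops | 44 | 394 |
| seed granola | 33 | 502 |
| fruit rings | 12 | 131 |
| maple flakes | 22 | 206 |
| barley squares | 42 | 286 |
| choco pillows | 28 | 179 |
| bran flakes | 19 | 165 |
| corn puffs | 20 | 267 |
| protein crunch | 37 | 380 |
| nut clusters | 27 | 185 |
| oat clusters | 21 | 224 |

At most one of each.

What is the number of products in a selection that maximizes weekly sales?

Best achievable weekly sales is 1898.
One optimal bundle: quinoa pops + seed granola + fruit rings + corn puffs + protein crunch + oat clusters (167 cm).
Every optimal selection uses 6 products.

6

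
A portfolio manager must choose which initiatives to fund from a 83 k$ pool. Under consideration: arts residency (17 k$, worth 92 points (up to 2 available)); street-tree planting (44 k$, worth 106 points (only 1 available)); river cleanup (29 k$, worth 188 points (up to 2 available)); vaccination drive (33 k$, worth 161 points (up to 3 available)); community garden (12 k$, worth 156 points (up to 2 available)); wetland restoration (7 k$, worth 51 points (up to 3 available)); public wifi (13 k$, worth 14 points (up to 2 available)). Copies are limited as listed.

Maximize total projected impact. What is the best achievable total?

688

A density-first pass picks river cleanup + 2×community garden + 3×wetland restoration — 653 at 74 k$.
The 21 k$ tied up in 3×wetland restoration is better spent on river cleanup — total rises to 688 (82 k$).
That's the maximum — no swap from here does better than 688.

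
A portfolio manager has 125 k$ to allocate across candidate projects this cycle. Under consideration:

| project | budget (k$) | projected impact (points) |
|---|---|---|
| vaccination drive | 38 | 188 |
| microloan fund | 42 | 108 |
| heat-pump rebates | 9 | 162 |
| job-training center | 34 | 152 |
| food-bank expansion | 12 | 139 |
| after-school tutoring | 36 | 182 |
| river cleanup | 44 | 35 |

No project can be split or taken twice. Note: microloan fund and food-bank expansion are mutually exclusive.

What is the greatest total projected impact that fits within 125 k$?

684

Greedy by ratio would take vaccination drive + heat-pump rebates + food-bank expansion + after-school tutoring: 95 k$ used, total 671.
The 12 k$ tied up in food-bank expansion is better spent on job-training center — total rises to 684 (117 k$).
The closest alternative, vaccination drive + heat-pump rebates + food-bank expansion + after-school tutoring, reaches only 671.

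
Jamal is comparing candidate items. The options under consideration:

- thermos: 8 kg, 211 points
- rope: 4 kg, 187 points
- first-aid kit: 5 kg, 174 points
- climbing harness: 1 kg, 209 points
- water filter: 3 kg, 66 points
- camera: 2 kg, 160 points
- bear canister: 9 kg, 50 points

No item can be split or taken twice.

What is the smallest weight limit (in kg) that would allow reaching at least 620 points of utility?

Minimise kg subject to total utility ≥ 620.
rope + climbing harness + water filter + camera reaches 622 using 10 kg.
Below 10 kg the best achievable stays under 620.

10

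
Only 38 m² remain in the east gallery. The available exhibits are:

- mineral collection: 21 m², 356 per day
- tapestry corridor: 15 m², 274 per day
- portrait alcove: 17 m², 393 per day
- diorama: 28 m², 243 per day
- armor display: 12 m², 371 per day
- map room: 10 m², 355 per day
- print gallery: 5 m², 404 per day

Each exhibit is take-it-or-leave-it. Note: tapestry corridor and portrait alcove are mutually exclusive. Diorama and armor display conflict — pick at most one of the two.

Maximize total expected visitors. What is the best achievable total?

1168

Taking the top-ratio exhibits first gives armor display + map room + print gallery for 1130 (27 m²).
Dropping map room frees 10 m²; slotting in portrait alcove (17 m²) lifts the total to 1168 at 34 m².
Next best is portrait alcove + map room + print gallery at 1152 (32 m²) — short by 16.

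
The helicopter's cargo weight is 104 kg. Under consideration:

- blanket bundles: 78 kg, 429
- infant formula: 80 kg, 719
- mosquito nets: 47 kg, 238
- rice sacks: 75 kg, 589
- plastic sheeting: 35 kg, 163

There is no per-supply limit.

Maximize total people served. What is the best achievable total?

719

Best packing: infant formula — 80 kg, 719 total.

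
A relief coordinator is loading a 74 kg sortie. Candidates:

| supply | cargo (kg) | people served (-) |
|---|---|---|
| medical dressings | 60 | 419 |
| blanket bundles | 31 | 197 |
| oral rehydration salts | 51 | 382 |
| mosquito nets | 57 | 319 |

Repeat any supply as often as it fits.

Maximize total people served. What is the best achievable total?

419

Density check — oral rehydration salts 7.49, medical dressings 6.98, blanket bundles 6.35 are the best per kg.
Greedy by ratio would take oral rehydration salts: 51 kg used, total 382.
Dropping oral rehydration salts frees 51 kg; slotting in medical dressings (60 kg) lifts the total to 419 at 60 kg.
No other feasible combination exceeds 419.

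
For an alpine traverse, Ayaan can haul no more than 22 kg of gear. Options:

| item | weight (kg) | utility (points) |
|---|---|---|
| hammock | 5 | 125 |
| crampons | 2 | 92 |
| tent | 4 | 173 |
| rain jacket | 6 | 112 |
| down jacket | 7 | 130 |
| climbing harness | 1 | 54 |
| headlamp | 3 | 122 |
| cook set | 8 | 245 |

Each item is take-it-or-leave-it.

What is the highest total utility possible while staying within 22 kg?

By utility per kg: climbing harness 54.00, crampons 46.00, tent 43.25, headlamp 40.67 lead.
The ratio heuristic lands on crampons + tent + climbing harness + headlamp + cook set (686) but leaves 4 kg idle.
Dropping climbing harness frees 1 kg; slotting in hammock (5 kg) lifts the total to 757 at 22 kg.
The closest alternative, hammock + tent + climbing harness + headlamp + cook set, reaches only 719.

757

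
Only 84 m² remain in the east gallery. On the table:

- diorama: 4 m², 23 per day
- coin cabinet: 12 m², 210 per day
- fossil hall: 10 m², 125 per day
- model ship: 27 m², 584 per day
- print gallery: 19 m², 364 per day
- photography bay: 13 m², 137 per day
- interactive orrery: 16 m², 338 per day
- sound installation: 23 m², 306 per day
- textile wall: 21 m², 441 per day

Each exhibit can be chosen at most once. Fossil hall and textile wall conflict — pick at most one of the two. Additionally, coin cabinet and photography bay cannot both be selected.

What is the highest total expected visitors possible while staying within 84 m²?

Best packing: model ship + print gallery + interactive orrery + textile wall — 83 m², 1727 total.
The closest alternative, diorama + coin cabinet + model ship + print gallery + textile wall, reaches only 1622.

1727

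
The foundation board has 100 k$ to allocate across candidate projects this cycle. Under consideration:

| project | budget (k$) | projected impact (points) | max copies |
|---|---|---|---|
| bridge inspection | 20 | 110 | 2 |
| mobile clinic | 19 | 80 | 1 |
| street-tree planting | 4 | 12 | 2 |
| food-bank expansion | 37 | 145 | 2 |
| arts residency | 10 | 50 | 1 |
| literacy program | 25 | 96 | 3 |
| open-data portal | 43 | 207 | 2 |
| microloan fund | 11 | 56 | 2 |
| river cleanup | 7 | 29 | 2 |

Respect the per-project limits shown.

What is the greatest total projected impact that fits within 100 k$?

Ranking by ratio (projected impact/k$): bridge inspection 5.50, microloan fund 5.09, arts residency 5.00.
The ratio heuristic lands on 2×bridge inspection + mobile clinic + arts residency + 2×microloan fund + river cleanup (491) but leaves 2 k$ idle.
The 41 k$ tied up in mobile clinic and 2×microloan fund is better spent on open-data portal — total rises to 506 (100 k$).
No other feasible combination exceeds 506.

506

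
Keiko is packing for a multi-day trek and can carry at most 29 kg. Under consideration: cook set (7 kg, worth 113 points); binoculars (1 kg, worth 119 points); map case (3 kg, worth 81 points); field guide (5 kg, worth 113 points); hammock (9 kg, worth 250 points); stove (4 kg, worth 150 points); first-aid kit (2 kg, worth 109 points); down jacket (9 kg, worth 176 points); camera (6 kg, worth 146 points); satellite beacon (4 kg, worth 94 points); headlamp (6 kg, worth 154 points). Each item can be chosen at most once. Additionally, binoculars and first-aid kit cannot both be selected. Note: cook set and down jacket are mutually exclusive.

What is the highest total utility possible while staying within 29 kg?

900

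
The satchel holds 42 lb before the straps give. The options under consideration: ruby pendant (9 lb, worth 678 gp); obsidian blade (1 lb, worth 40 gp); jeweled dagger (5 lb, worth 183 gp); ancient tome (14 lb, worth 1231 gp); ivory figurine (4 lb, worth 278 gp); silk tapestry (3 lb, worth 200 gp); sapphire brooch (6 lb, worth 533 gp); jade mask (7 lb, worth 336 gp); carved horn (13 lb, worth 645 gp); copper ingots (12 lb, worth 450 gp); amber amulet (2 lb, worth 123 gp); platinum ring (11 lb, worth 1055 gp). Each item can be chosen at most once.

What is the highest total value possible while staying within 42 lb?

3620

Ranking by ratio (value/lb): platinum ring 95.91, sapphire brooch 88.83, ancient tome 87.93.
Ruby pendant + ancient tome + sapphire brooch + amber amulet + platinum ring uses 42 of the 42 lb and totals 3620.
No other feasible combination exceeds 3620.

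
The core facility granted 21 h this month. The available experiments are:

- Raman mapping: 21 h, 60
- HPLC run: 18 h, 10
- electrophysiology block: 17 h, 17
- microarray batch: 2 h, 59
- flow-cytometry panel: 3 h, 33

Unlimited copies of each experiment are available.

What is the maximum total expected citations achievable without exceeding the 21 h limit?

10×microarray batch uses 20 of the 21 h and totals 590.
The spare 1 h is too small for any remaining experiment, and no exchange beats 590.

590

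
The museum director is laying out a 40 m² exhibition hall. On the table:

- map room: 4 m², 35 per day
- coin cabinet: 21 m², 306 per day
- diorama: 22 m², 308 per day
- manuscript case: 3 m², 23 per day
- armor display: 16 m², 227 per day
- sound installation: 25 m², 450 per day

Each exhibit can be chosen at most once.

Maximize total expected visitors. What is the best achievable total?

556

By expected visitors per m²: sound installation 18.00, coin cabinet 14.57, armor display 14.19 lead.
Filling by ratio: map room + manuscript case + sound installation for 508, with 8 m² left unused.
The 29 m² tied up in map room and sound installation is better spent on coin cabinet + armor display — total rises to 556 (40 m²).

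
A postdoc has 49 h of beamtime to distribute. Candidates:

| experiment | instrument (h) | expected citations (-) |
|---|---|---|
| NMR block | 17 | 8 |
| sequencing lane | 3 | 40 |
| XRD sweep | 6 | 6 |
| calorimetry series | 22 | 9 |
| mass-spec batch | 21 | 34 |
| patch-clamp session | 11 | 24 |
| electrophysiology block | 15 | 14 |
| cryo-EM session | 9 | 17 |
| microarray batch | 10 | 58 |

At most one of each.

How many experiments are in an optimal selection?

4

Optimal total is 156.
For example sequencing lane + mass-spec batch + patch-clamp session + microarray batch achieves it, using 45 h.
Any selection reaching 156 contains exactly 4 experiments.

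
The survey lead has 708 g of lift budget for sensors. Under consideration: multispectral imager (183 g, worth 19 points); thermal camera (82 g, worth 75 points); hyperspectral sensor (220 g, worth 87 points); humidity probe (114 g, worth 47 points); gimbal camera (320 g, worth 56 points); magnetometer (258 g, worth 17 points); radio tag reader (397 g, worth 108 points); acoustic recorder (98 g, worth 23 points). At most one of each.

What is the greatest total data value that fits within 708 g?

Density check — thermal camera 0.91, humidity probe 0.41, hyperspectral sensor 0.40, radio tag reader 0.27 are the best per g.
Filling by ratio: multispectral imager + thermal camera + hyperspectral sensor + humidity probe + acoustic recorder for 251, with 11 g left unused.
The 395 g tied up in multispectral imager and humidity probe and acoustic recorder is better spent on radio tag reader — total rises to 270 (699 g).
The closest alternative, thermal camera + humidity probe + radio tag reader + acoustic recorder, reaches only 253.

270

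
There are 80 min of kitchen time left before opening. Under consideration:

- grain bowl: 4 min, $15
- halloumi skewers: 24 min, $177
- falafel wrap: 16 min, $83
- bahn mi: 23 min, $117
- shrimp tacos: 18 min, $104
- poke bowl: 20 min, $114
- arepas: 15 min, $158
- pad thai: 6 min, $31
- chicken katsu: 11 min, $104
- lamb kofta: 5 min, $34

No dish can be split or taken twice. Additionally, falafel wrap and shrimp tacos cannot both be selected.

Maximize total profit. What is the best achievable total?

By profit per min: arepas 10.53, chicken katsu 9.45, halloumi skewers 7.38 lead.
The ratio ordering already packs tightly: halloumi skewers + shrimp tacos + arepas + pad thai + chicken katsu + lamb kofta, 79 min, 608.
Next best is grain bowl + halloumi skewers + poke bowl + arepas + chicken katsu + lamb kofta at 602 (79 min) — short by 6.

608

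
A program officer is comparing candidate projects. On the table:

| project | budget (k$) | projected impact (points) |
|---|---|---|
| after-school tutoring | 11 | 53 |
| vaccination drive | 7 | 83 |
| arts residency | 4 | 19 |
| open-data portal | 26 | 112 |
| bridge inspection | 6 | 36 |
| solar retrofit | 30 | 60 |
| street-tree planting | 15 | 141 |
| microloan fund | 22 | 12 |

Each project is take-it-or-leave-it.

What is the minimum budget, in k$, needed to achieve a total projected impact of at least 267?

32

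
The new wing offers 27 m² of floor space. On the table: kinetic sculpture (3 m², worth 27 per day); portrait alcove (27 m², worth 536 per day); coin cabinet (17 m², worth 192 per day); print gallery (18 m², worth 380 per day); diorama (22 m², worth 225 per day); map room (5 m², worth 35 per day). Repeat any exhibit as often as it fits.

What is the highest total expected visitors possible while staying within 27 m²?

Ranking by ratio (expected visitors/m²): print gallery 21.11, portrait alcove 19.85, coin cabinet 11.29.
A density-first pass picks 3×kinetic sculpture + print gallery — 461 at 27 m².
Dropping 3×kinetic sculpture and print gallery frees 27 m²; slotting in portrait alcove (27 m²) lifts the total to 536 at 27 m².

536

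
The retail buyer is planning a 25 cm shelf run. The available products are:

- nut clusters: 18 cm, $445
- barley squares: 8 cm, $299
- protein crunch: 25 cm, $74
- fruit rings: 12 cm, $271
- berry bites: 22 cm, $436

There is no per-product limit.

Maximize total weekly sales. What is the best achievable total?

897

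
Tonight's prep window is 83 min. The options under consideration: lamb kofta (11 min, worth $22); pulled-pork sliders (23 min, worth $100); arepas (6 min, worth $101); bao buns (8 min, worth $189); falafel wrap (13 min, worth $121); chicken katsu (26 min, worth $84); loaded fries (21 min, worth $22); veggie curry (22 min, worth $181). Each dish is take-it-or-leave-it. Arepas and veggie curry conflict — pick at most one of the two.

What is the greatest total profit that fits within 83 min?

613

Lamb kofta + pulled-pork sliders + bao buns + falafel wrap + veggie curry uses 77 of the 83 min and totals 613.
The closest alternative, lamb kofta + bao buns + falafel wrap + chicken katsu + veggie curry, reaches only 597.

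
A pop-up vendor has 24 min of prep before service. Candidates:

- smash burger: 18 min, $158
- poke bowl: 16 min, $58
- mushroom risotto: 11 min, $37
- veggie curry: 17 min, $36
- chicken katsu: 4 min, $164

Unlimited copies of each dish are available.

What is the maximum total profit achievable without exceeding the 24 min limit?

984

By profit per min: chicken katsu 41.00, smash burger 8.78, poke bowl 3.62 lead.
The ratio ordering already packs tightly: 6×chicken katsu, 24 min, 984.
Every other selection either busts 24 min or fails to beat 984.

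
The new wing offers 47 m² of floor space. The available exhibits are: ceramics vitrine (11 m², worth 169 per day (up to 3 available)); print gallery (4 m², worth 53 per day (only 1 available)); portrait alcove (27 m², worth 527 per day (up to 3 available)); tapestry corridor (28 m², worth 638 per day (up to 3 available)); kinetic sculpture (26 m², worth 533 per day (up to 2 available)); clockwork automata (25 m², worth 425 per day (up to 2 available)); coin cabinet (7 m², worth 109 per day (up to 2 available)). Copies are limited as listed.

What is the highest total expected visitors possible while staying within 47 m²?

916

By expected visitors per m²: tapestry corridor 22.79, kinetic sculpture 20.50, portrait alcove 19.52, clockwork automata 17.00 lead.
Taking the top-ratio exhibits first gives print gallery + tapestry corridor + 2×coin cabinet for 909 (46 m²).
Dropping print gallery and coin cabinet frees 11 m²; slotting in ceramics vitrine (11 m²) lifts the total to 916 at 46 m².
Every other selection either busts 47 m² or exceeds an availability limit or fails to beat 916.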